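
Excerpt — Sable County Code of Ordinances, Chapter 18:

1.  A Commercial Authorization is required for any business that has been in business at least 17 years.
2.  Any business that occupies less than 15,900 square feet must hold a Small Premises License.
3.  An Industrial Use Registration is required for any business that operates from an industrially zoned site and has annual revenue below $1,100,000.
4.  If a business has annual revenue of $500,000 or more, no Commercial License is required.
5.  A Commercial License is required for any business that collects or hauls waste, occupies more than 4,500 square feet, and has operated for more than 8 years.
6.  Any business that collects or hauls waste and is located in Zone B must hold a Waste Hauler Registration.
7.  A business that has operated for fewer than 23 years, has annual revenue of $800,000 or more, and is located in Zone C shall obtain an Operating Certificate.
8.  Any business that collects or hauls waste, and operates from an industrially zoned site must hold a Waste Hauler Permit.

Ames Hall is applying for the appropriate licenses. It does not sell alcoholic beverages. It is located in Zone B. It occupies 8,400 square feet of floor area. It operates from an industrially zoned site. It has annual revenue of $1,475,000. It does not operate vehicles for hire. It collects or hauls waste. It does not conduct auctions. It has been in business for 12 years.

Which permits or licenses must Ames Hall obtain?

1. years in business 12 < 17 → Commercial Authorization not required.
2. floor area 8,400 square feet < 15,900 square feet → Small Premises License required.
3. operates from an industrially zoned site; revenue $1,475,000 ≥ $1,100,000 → Industrial Use Registration not required.
4. revenue $1,475,000 ≥ $500,000 → exempt from Commercial License.
5. collects or hauls waste; floor area 8,400 square feet > 4,500 square feet; years in business 12 > 8 → Commercial License required.
6. collects or hauls waste; is located in Zone B → Waste Hauler Registration required.
7. years in business 12 < 23; revenue $1,475,000 ≥ $800,000; is located in Zone B (not: is located in Zone C) → Operating Certificate not required.
8. collects or hauls waste; operates from an industrially zoned site → Waste Hauler Permit required.

Small Premises License, Waste Hauler Permit, Waste Hauler Registration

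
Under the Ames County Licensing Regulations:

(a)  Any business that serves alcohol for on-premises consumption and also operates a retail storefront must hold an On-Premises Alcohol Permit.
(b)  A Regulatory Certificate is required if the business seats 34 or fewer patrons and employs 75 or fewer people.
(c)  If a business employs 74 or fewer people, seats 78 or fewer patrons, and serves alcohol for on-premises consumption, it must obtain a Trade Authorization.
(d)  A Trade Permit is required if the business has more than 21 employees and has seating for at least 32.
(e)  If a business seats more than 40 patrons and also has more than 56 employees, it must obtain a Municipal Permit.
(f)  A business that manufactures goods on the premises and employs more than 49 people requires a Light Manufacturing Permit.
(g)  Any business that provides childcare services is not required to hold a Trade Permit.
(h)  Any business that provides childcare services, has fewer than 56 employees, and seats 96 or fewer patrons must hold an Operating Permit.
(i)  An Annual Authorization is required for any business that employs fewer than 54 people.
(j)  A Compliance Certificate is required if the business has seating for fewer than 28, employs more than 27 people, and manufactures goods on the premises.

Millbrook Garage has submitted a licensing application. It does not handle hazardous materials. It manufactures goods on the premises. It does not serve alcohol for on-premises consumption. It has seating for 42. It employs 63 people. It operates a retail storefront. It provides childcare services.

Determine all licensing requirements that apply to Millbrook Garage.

(a) does not serve alcohol for on-premises consumption; operates a retail storefront → On-Premises Alcohol Permit not required.
(b) seating 42 > 34; employees 63 ≤ 75 → Regulatory Certificate not required.
(c) employees 63 ≤ 74; seating 42 ≤ 78; does not serve alcohol for on-premises consumption → Trade Authorization not required.
(d) employees 63 > 21; seating 42 ≥ 32 → Trade Permit required.
(e) seating 42 > 40; employees 63 > 56 → Municipal Permit required.
(f) manufactures goods on the premises; employees 63 > 49 → Light Manufacturing Permit required.
(g) provides childcare services → exempt from Trade Permit.
(h) provides childcare services; employees 63 ≥ 56; seating 42 ≤ 96 → Operating Permit not required.
(i) employees 63 ≥ 54 → Annual Authorization not required.
(j) seating 42 ≥ 28; employees 63 > 27; manufactures goods on the premises → Compliance Certificate not required.

Light Manufacturing Permit, Municipal Permit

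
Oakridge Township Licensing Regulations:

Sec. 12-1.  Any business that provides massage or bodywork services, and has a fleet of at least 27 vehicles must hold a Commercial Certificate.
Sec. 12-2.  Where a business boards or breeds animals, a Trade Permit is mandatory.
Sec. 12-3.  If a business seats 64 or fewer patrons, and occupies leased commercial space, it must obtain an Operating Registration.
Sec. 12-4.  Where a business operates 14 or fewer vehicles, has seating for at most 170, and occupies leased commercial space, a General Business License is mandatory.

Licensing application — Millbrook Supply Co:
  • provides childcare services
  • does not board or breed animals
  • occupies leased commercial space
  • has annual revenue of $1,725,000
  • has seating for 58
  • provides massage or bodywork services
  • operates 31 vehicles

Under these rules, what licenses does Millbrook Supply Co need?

Commercial Certificate, Operating Registration

Sec. 12-1. provides massage or bodywork services; vehicles 31 ≥ 27 → Commercial Certificate required.
Sec. 12-2. does not board or breed animals → Trade Permit not required.
Sec. 12-3. seating 58 ≤ 64; occupies leased commercial space → Operating Registration required.
Sec. 12-4. vehicles 31 > 14; seating 58 ≤ 170; occupies leased commercial space → General Business License not required.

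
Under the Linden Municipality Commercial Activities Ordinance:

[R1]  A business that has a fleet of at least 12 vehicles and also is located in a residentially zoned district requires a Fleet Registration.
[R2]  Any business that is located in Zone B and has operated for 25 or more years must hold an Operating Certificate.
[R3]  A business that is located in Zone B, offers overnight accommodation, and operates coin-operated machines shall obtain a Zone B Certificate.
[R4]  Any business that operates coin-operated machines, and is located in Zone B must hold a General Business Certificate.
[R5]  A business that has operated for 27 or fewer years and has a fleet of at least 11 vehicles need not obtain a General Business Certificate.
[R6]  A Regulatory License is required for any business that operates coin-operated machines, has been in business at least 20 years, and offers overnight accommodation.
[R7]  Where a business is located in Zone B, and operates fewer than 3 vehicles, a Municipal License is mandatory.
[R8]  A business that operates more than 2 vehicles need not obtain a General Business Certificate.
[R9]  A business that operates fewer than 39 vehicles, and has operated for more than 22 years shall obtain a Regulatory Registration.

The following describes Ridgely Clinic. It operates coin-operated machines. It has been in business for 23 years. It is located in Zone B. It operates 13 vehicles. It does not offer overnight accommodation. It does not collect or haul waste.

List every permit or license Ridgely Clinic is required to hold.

Regulatory Registration

[R1] vehicles 13 ≥ 12; is located in Zone B (not: is located in a residentially zoned district) → Fleet Registration not required.
[R2] is located in Zone B; years in business 23 < 25 → Operating Certificate not required.
[R3] is located in Zone B; does not offer overnight accommodation; operates coin-operated machines → Zone B Certificate not required.
[R4] operates coin-operated machines; is located in Zone B → General Business Certificate required.
[R5] years in business 23 ≤ 27; vehicles 13 ≥ 11 → exempt from General Business Certificate.
[R6] operates coin-operated machines; years in business 23 ≥ 20; does not offer overnight accommodation → Regulatory License not required.
[R7] is located in Zone B; vehicles 13 ≥ 3 → Municipal License not required.
[R8] vehicles 13 > 2 → exempt from General Business Certificate.
[R9] vehicles 13 < 39; years in business 23 > 22 → Regulatory Registration required.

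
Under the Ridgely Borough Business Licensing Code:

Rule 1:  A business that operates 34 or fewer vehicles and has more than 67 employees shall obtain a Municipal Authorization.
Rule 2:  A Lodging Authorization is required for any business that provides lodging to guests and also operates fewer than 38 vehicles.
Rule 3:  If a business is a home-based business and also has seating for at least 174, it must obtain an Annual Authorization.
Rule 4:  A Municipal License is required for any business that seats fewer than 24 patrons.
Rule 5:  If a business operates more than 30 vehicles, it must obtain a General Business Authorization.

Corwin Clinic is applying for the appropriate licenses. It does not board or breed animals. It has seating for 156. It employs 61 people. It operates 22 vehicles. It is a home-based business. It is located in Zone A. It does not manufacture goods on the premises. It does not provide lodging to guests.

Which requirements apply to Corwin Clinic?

None

Rule 1: vehicles 22 ≤ 34; employees 61 ≤ 67 → Municipal Authorization not required.
Rule 2: does not provide lodging to guests; vehicles 22 < 38 → Lodging Authorization not required.
Rule 3: is a home-based business; seating 156 < 174 → Annual Authorization not required.
Rule 4: seating 156 ≥ 24 → Municipal License not required.
Rule 5: vehicles 22 ≤ 30 → General Business Authorization not required.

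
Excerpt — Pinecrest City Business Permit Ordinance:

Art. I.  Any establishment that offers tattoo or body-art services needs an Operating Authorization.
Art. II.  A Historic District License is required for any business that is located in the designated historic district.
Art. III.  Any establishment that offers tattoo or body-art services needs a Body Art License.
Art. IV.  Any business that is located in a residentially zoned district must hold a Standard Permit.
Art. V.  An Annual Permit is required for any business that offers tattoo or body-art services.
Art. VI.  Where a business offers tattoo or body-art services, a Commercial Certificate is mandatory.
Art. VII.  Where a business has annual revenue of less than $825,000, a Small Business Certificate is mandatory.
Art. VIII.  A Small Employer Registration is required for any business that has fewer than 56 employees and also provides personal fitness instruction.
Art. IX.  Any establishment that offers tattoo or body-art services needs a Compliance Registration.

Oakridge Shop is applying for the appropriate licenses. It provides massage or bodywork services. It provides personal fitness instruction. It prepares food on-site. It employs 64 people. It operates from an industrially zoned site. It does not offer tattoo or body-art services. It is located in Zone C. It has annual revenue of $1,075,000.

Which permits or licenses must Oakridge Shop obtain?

Art. I. does not offer tattoo or body-art services → Operating Authorization not required.
Art. II. is located in Zone C (not: is located in the designated historic district) → Historic District License not required.
Art. III. does not offer tattoo or body-art services → Body Art License not required.
Art. IV. is located in Zone C (not: is located in a residentially zoned district) → Standard Permit not required.
Art. V. does not offer tattoo or body-art services → Annual Permit not required.
Art. VI. does not offer tattoo or body-art services → Commercial Certificate not required.
Art. VII. revenue $1,075,000 ≥ $825,000 → Small Business Certificate not required.
Art. VIII. employees 64 ≥ 56; provides personal fitness instruction → Small Employer Registration not required.
Art. IX. does not offer tattoo or body-art services → Compliance Registration not required.

None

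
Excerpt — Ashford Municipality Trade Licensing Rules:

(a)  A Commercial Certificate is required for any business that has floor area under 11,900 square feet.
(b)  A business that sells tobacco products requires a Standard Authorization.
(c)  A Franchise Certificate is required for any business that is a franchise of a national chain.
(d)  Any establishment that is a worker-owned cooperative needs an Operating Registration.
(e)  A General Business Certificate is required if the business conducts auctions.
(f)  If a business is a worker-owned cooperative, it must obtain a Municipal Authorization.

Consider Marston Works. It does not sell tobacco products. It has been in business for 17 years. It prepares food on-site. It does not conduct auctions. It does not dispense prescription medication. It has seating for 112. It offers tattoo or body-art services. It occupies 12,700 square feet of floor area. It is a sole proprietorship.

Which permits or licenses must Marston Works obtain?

(a) floor area 12,700 square feet ≥ 11,900 square feet → Commercial Certificate not required.
(b) does not sell tobacco products → Standard Authorization not required.
(c) is a sole proprietorship (not: is a franchise of a national chain) → Franchise Certificate not required.
(d) is a sole proprietorship (not: is a worker-owned cooperative) → Operating Registration not required.
(e) does not conduct auctions → General Business Certificate not required.
(f) is a sole proprietorship (not: is a worker-owned cooperative) → Municipal Authorization not required.

None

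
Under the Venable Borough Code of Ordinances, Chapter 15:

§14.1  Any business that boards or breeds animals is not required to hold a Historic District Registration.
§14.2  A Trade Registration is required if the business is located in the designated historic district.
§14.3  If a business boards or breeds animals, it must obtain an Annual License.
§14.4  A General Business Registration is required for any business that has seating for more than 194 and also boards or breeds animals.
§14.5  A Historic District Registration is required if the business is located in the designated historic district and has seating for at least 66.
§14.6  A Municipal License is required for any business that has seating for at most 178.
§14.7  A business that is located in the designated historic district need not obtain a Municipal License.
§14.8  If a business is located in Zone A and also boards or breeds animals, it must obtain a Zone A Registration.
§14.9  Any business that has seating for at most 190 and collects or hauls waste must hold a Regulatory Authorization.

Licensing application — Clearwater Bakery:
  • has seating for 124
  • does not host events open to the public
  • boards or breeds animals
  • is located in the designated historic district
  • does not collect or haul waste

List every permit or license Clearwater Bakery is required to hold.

Annual License, Trade Registration

§14.1 boards or breeds animals → exempt from Historic District Registration.
§14.2 is located in the designated historic district → Trade Registration required.
§14.3 boards or breeds animals → Annual License required.
§14.4 seating 124 ≤ 194; boards or breeds animals → General Business Registration not required.
§14.5 is located in the designated historic district; seating 124 ≥ 66 → Historic District Registration required.
§14.6 seating 124 ≤ 178 → Municipal License required.
§14.7 is located in the designated historic district → exempt from Municipal License.
§14.8 is located in the designated historic district (not: is located in Zone A); boards or breeds animals → Zone A Registration not required.
§14.9 seating 124 ≤ 190; does not collect or haul waste → Regulatory Authorization not required.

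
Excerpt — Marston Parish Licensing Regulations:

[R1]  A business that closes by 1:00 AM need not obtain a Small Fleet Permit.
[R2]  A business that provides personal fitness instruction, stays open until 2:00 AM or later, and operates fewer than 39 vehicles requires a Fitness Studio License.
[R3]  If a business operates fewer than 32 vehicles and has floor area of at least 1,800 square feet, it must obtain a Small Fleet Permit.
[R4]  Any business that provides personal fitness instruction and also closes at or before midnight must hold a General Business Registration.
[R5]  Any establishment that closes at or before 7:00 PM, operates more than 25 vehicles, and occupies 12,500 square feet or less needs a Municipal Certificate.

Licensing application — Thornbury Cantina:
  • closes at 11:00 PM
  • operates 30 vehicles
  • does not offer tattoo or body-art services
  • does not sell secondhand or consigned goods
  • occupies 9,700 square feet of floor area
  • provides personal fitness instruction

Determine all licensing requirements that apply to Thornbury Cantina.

General Business Registration

[R1] closes 11:00 PM, at/before 1:00 AM → exempt from Small Fleet Permit.
[R2] provides personal fitness instruction; closes 11:00 PM, at/before 2:00 AM; vehicles 30 < 39 → Fitness Studio License not required.
[R3] vehicles 30 < 32; floor area 9,700 square feet ≥ 1,800 square feet → Small Fleet Permit required.
[R4] provides personal fitness instruction; closes 11:00 PM, at/before midnight → General Business Registration required.
[R5] closes 11:00 PM, after 7:00 PM; vehicles 30 > 25; floor area 9,700 square feet ≤ 12,500 square feet → Municipal Certificate not required.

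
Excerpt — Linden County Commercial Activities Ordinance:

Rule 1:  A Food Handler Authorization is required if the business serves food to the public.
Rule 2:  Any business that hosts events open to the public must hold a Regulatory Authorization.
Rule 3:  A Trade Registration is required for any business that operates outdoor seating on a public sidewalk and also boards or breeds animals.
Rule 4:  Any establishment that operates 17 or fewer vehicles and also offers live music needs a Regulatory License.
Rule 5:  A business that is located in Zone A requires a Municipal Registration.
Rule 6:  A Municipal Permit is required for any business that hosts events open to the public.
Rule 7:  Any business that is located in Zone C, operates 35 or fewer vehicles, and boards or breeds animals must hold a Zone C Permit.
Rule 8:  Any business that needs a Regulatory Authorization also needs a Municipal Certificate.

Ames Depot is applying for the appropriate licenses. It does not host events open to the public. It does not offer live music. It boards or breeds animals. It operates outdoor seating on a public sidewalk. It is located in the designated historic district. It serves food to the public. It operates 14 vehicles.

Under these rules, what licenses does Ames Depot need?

Rule 1: serves food to the public → Food Handler Authorization required.
Rule 2: does not host events open to the public → Regulatory Authorization not required.
Rule 3: operates outdoor seating on a public sidewalk; boards or breeds animals → Trade Registration required.
Rule 4: vehicles 14 ≤ 17; does not offer live music → Regulatory License not required.
Rule 5: is located in the designated historic district (not: is located in Zone A) → Municipal Registration not required.
Rule 6: does not host events open to the public → Municipal Permit not required.
Rule 7: is located in the designated historic district (not: is located in Zone C); vehicles 14 ≤ 35; boards or breeds animals → Zone C Permit not required.
Rule 8: Regulatory Authorization is not required → no effect.

Food Handler Authorization, Trade Registration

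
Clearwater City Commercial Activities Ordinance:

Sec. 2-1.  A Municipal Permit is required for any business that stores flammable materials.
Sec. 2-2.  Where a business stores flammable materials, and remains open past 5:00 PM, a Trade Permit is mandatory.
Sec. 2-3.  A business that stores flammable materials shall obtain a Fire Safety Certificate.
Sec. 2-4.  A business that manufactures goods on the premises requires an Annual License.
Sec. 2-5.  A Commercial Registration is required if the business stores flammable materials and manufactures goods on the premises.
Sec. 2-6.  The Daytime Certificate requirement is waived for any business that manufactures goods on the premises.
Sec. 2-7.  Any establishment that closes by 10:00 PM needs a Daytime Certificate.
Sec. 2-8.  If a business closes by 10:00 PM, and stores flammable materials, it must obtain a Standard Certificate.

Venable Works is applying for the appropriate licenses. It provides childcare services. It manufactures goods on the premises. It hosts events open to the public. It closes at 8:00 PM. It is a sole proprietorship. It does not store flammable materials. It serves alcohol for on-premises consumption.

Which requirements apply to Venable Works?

Annual License

Sec. 2-1. does not store flammable materials → Municipal Permit not required.
Sec. 2-2. does not store flammable materials; closes 8:00 PM, after 5:00 PM → Trade Permit not required.
Sec. 2-3. does not store flammable materials → Fire Safety Certificate not required.
Sec. 2-4. manufactures goods on the premises → Annual License required.
Sec. 2-5. does not store flammable materials; manufactures goods on the premises → Commercial Registration not required.
Sec. 2-6. manufactures goods on the premises → exempt from Daytime Certificate.
Sec. 2-7. closes 8:00 PM, at/before 10:00 PM → Daytime Certificate required.
Sec. 2-8. closes 8:00 PM, at/before 10:00 PM; does not store flammable materials → Standard Certificate not required.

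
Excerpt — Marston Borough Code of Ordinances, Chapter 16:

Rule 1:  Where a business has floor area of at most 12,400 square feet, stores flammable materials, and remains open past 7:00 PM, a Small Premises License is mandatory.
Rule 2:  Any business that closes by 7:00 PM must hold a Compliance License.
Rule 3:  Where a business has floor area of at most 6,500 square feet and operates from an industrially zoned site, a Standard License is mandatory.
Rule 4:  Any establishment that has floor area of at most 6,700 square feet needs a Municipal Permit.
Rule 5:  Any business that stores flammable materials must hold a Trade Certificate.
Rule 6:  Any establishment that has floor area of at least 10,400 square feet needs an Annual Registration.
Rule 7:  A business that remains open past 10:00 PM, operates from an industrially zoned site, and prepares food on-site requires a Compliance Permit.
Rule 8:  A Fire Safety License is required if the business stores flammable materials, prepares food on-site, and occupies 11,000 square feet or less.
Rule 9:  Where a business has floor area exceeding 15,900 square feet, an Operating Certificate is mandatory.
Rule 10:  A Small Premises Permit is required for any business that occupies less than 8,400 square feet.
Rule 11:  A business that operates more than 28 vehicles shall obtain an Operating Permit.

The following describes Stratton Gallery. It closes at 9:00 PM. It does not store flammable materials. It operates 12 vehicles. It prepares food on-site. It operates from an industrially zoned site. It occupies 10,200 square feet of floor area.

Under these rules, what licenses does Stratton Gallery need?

Rule 1: floor area 10,200 square feet ≤ 12,400 square feet; does not store flammable materials; closes 9:00 PM, after 7:00 PM → Small Premises License not required.
Rule 2: closes 9:00 PM, after 7:00 PM → Compliance License not required.
Rule 3: floor area 10,200 square feet > 6,500 square feet; operates from an industrially zoned site → Standard License not required.
Rule 4: floor area 10,200 square feet > 6,700 square feet → Municipal Permit not required.
Rule 5: does not store flammable materials → Trade Certificate not required.
Rule 6: floor area 10,200 square feet < 10,400 square feet → Annual Registration not required.
Rule 7: closes 9:00 PM, at/before 10:00 PM; operates from an industrially zoned site; prepares food on-site → Compliance Permit not required.
Rule 8: does not store flammable materials; prepares food on-site; floor area 10,200 square feet ≤ 11,000 square feet → Fire Safety License not required.
Rule 9: floor area 10,200 square feet ≤ 15,900 square feet → Operating Certificate not required.
Rule 10: floor area 10,200 square feet ≥ 8,400 square feet → Small Premises Permit not required.
Rule 11: vehicles 12 ≤ 28 → Operating Permit not required.

None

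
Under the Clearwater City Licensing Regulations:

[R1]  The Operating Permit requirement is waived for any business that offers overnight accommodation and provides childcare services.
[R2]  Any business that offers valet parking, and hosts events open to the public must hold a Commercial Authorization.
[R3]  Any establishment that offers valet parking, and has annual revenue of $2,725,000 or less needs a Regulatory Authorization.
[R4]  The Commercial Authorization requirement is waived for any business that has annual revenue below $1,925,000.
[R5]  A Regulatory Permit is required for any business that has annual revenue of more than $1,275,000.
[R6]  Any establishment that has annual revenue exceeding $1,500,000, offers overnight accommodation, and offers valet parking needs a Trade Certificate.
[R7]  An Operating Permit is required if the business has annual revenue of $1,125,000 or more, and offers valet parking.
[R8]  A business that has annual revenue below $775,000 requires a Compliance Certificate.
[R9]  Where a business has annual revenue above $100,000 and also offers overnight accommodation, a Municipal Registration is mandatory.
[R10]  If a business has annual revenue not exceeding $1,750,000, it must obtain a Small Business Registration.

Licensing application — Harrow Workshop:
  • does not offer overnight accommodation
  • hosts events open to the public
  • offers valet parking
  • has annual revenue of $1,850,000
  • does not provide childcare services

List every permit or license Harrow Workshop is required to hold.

Operating Permit, Regulatory Authorization, Regulatory Permit

[R1] does not offer overnight accommodation; does not provide childcare services → Operating Permit exemption does not apply.
[R2] offers valet parking; hosts events open to the public → Commercial Authorization required.
[R3] offers valet parking; revenue $1,850,000 ≤ $2,725,000 → Regulatory Authorization required.
[R4] revenue $1,850,000 < $1,925,000 → exempt from Commercial Authorization.
[R5] revenue $1,850,000 > $1,275,000 → Regulatory Permit required.
[R6] revenue $1,850,000 > $1,500,000; does not offer overnight accommodation; offers valet parking → Trade Certificate not required.
[R7] revenue $1,850,000 ≥ $1,125,000; offers valet parking → Operating Permit required.
[R8] revenue $1,850,000 ≥ $775,000 → Compliance Certificate not required.
[R9] revenue $1,850,000 > $100,000; does not offer overnight accommodation → Municipal Registration not required.
[R10] revenue $1,850,000 > $1,750,000 → Small Business Registration not required.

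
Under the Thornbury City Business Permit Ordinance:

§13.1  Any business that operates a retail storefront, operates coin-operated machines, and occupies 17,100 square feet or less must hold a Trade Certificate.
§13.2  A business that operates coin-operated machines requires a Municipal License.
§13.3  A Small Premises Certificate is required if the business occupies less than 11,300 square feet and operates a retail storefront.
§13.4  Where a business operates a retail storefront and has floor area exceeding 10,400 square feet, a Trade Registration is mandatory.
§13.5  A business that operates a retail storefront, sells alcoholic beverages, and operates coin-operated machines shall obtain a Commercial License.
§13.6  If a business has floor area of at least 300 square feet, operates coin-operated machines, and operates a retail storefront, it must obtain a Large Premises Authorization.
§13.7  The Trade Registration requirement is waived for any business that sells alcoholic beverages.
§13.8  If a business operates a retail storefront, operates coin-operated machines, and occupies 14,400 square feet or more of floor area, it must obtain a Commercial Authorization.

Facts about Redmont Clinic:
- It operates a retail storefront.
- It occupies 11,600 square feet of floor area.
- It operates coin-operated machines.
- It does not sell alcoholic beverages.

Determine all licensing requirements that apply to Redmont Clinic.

Large Premises Authorization, Municipal License, Trade Certificate, Trade Registration

§13.1 operates a retail storefront; operates coin-operated machines; floor area 11,600 square feet ≤ 17,100 square feet → Trade Certificate required.
§13.2 operates coin-operated machines → Municipal License required.
§13.3 floor area 11,600 square feet ≥ 11,300 square feet; operates a retail storefront → Small Premises Certificate not required.
§13.4 operates a retail storefront; floor area 11,600 square feet > 10,400 square feet → Trade Registration required.
§13.5 operates a retail storefront; does not sell alcoholic beverages; operates coin-operated machines → Commercial License not required.
§13.6 floor area 11,600 square feet ≥ 300 square feet; operates coin-operated machines; operates a retail storefront → Large Premises Authorization required.
§13.7 does not sell alcoholic beverages → Trade Registration exemption does not apply.
§13.8 operates a retail storefront; operates coin-operated machines; floor area 11,600 square feet < 14,400 square feet → Commercial Authorization not required.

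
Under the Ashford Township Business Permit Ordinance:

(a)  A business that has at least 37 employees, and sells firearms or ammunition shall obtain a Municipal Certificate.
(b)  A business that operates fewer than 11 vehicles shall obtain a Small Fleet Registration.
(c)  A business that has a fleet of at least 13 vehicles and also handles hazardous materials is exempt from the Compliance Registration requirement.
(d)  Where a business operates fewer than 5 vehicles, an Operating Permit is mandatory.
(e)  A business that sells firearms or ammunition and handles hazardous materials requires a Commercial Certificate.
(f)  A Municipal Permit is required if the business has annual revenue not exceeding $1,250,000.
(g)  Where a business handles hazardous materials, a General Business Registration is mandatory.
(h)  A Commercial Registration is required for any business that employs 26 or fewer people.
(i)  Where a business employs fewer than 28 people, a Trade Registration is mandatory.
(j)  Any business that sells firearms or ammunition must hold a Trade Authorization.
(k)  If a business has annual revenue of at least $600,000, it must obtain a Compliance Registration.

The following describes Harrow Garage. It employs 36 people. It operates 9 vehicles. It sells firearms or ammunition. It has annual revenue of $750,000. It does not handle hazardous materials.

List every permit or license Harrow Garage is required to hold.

Compliance Registration, Municipal Permit, Small Fleet Registration, Trade Authorization

(a) employees 36 < 37; sells firearms or ammunition → Municipal Certificate not required.
(b) vehicles 9 < 11 → Small Fleet Registration required.
(c) vehicles 9 < 13; does not handle hazardous materials → Compliance Registration exemption does not apply.
(d) vehicles 9 ≥ 5 → Operating Permit not required.
(e) sells firearms or ammunition; does not handle hazardous materials → Commercial Certificate not required.
(f) revenue $750,000 ≤ $1,250,000 → Municipal Permit required.
(g) does not handle hazardous materials → General Business Registration not required.
(h) employees 36 > 26 → Commercial Registration not required.
(i) employees 36 ≥ 28 → Trade Registration not required.
(j) sells firearms or ammunition → Trade Authorization required.
(k) revenue $750,000 ≥ $600,000 → Compliance Registration required.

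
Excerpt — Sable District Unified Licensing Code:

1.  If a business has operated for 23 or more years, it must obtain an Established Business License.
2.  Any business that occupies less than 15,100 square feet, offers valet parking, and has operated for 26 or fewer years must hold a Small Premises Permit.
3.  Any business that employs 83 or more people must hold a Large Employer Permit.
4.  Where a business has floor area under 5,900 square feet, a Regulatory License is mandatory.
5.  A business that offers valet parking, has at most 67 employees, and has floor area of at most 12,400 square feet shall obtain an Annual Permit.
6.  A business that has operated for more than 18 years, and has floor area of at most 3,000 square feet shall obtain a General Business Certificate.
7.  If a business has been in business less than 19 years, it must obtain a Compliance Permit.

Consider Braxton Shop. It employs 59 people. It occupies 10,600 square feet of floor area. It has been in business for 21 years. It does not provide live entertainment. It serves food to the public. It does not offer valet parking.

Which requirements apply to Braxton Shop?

1. years in business 21 < 23 → Established Business License not required.
2. floor area 10,600 square feet < 15,100 square feet; does not offer valet parking; years in business 21 ≤ 26 → Small Premises Permit not required.
3. employees 59 < 83 → Large Employer Permit not required.
4. floor area 10,600 square feet ≥ 5,900 square feet → Regulatory License not required.
5. does not offer valet parking; employees 59 ≤ 67; floor area 10,600 square feet ≤ 12,400 square feet → Annual Permit not required.
6. years in business 21 > 18; floor area 10,600 square feet > 3,000 square feet → General Business Certificate not required.
7. years in business 21 ≥ 19 → Compliance Permit not required.

None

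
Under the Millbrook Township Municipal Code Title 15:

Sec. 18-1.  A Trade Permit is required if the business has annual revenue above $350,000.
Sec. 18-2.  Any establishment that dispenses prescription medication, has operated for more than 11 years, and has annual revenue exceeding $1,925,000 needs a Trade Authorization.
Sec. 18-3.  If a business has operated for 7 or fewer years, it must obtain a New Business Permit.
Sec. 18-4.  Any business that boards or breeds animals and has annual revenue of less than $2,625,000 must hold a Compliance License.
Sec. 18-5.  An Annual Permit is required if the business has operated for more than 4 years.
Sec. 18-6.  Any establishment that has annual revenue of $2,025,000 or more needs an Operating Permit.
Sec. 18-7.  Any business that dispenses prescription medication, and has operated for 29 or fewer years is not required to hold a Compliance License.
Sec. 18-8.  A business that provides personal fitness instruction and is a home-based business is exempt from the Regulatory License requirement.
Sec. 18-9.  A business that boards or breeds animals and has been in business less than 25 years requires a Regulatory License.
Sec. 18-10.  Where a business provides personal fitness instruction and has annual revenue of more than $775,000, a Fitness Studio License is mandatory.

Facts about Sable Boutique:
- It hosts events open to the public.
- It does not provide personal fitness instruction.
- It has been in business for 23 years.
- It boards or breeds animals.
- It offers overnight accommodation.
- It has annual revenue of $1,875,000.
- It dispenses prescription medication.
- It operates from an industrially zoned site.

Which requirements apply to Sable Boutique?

Sec. 18-1. revenue $1,875,000 > $350,000 → Trade Permit required.
Sec. 18-2. dispenses prescription medication; years in business 23 > 11; revenue $1,875,000 ≤ $1,925,000 → Trade Authorization not required.
Sec. 18-3. years in business 23 > 7 → New Business Permit not required.
Sec. 18-4. boards or breeds animals; revenue $1,875,000 < $2,625,000 → Compliance License required.
Sec. 18-5. years in business 23 > 4 → Annual Permit required.
Sec. 18-6. revenue $1,875,000 < $2,025,000 → Operating Permit not required.
Sec. 18-7. dispenses prescription medication; years in business 23 ≤ 29 → exempt from Compliance License.
Sec. 18-8. does not provide personal fitness instruction; operates from an industrially zoned site (not: is a home-based business) → Regulatory License exemption does not apply.
Sec. 18-9. boards or breeds animals; years in business 23 < 25 → Regulatory License required.
Sec. 18-10. does not provide personal fitness instruction; revenue $1,875,000 > $775,000 → Fitness Studio License not required.

Annual Permit, Regulatory License, Trade Permit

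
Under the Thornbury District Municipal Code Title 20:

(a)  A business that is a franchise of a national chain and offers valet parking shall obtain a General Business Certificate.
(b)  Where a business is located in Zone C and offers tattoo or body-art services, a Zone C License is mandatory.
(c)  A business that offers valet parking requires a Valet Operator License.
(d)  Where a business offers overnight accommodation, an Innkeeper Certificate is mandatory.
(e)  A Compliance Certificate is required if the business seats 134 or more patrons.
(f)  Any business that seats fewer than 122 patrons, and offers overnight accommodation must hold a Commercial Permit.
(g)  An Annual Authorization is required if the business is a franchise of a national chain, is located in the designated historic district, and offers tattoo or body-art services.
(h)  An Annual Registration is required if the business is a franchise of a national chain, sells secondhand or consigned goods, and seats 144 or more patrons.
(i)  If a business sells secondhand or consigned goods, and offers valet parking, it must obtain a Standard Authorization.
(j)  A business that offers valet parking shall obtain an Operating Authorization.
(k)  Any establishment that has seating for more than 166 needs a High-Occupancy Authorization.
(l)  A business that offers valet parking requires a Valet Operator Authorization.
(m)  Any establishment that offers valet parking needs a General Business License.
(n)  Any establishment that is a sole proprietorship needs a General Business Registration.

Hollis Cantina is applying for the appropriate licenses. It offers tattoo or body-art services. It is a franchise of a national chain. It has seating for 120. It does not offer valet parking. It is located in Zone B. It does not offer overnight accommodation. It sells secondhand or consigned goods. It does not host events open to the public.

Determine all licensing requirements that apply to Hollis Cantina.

(a) is a franchise of a national chain; does not offer valet parking → General Business Certificate not required.
(b) is located in Zone B (not: is located in Zone C); offers tattoo or body-art services → Zone C License not required.
(c) does not offer valet parking → Valet Operator License not required.
(d) does not offer overnight accommodation → Innkeeper Certificate not required.
(e) seating 120 < 134 → Compliance Certificate not required.
(f) seating 120 < 122; does not offer overnight accommodation → Commercial Permit not required.
(g) is a franchise of a national chain; is located in Zone B (not: is located in the designated historic district); offers tattoo or body-art services → Annual Authorization not required.
(h) is a franchise of a national chain; sells secondhand or consigned goods; seating 120 < 144 → Annual Registration not required.
(i) sells secondhand or consigned goods; does not offer valet parking → Standard Authorization not required.
(j) does not offer valet parking → Operating Authorization not required.
(k) seating 120 ≤ 166 → High-Occupancy Authorization not required.
(l) does not offer valet parking → Valet Operator Authorization not required.
(m) does not offer valet parking → General Business License not required.
(n) is a franchise of a national chain (not: is a sole proprietorship) → General Business Registration not required.

None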